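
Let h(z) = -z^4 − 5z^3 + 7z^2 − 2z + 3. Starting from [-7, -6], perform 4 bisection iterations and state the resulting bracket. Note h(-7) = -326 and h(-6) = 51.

h(-6.5) = -100.1875 < 0, so the root lies in [-6.5, -6]
h(-6.25) = -16.238281 < 0, so the root lies in [-6.25, -6]
h(-6.125) = 19.353271 > 0, so the root lies in [-6.25, -6.125]
h(-6.1875) = 2.0649 > 0, so the root lies in [-6.25, -6.1875]

[-6.25, -6.1875]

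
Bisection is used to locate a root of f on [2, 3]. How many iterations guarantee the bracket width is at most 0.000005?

18

Width after n steps is 1/2^n. Need 2^n ≥ 1/0.000005 = 200000.
2^17 = 131072 < 200000 ≤ 2^18 = 262144, so n = 18.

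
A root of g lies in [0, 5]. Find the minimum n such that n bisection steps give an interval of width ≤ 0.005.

10

Width after n steps is 5/2^n. Need 2^n ≥ 5/0.005 = 1000.
2^9 = 512 < 1000 ≤ 2^10 = 1024, so n = 10.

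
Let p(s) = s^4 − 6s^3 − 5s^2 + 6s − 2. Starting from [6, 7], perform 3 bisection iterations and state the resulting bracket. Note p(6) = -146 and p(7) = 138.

midpoint 6.5: p = -36.9375 < 0 → [6.5, 7]
midpoint 6.75: p = 41.347656 > 0 → [6.5, 6.75]
midpoint 6.625: p = 0.031494 > 0 → [6.5, 6.625]

[6.5, 6.625]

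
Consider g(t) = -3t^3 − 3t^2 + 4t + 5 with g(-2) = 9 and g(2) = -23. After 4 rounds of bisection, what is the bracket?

t = 0 gives g = 5, positive; keep [0, 2]
t = 1 gives g = 3, positive; keep [1, 2]
t = 1.5 gives g = -5.875, negative; keep [1, 1.5]
t = 1.25 gives g = -0.5469, negative; keep [1, 1.25]

[1, 1.25]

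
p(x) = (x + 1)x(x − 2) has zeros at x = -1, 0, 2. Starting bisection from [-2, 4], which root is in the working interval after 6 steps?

2

x = 1 gives p = -2, negative; keep [1, 4]
x = 2.5 gives p = 4.375, positive; keep [1, 2.5]
x = 1.75 gives p = -1.203125, negative; keep [1.75, 2.5]
x = 2.125 gives p = 0.8301, positive; keep [1.75, 2.125]
x = 1.9375 gives p = -0.3557, negative; keep [1.9375, 2.125]
x = 2.03125 gives p = 0.1924, positive; keep [1.9375, 2.03125]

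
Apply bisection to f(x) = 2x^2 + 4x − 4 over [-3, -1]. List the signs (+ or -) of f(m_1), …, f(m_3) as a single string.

--+

f(-2) = -4 < 0, so the root lies in [-3, -2]
f(-2.5) = -1.5 < 0, so the root lies in [-3, -2.5]
f(-2.75) = 0.125 > 0, so the root lies in [-2.75, -2.5]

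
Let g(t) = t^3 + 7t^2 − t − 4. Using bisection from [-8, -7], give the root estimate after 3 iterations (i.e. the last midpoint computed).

t = -7.5 gives g = -24.625, negative; keep [-7.5, -7]
t = -7.25 gives g = -9.890625, negative; keep [-7.25, -7]
t = -7.125 gives g = -3.220703, negative; keep [-7.125, -7]

-7.125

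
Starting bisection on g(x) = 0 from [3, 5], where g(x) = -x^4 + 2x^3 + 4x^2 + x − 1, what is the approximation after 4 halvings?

3.375

x = 4 gives g = -61, negative; keep [3, 4]
x = 3.5 gives g = -12.8125, negative; keep [3, 3.5]
x = 3.25 gives g = 1.589844, positive; keep [3.25, 3.5]
x = 3.375 gives g = -4.9221, negative; keep [3.25, 3.375]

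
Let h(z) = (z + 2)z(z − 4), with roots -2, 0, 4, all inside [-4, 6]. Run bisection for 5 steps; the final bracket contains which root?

4

midpoint 1: h = -9 < 0 → [1, 6]
midpoint 3.5: h = -9.625 < 0 → [3.5, 6]
midpoint 4.75: h = 24.046875 > 0 → [3.5, 4.75]
midpoint 4.125: h = 3.1582 > 0 → [3.5, 4.125]
midpoint 3.8125: h = -4.155 < 0 → [3.8125, 4.125]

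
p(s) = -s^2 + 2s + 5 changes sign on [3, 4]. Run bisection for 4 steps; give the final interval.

[3.4375, 3.5]

m = 3.5, p(m) = -0.25 (−); new bracket [3, 3.5]
m = 3.25, p(m) = 0.9375 (+); new bracket [3.25, 3.5]
m = 3.375, p(m) = 0.359375 (+); new bracket [3.375, 3.5]
m = 3.4375, p(m) = 0.0586 (+); new bracket [3.4375, 3.5]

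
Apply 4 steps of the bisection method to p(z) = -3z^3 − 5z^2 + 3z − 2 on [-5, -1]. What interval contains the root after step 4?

midpoint -3: p = 25 > 0 → [-3, -1]
midpoint -2: p = -4 < 0 → [-3, -2]
midpoint -2.5: p = 6.125 > 0 → [-2.5, -2]
midpoint -2.25: p = 0.1094 > 0 → [-2.25, -2]

[-2.25, -2]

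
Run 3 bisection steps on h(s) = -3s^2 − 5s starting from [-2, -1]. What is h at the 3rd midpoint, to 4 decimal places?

0.2031

m = -1.5, h(m) = 0.75 (+); new bracket [-2, -1.5]
m = -1.75, h(m) = -0.4375 (−); new bracket [-1.75, -1.5]
m = -1.625, h(m) = 0.203125 (+); new bracket [-1.75, -1.625]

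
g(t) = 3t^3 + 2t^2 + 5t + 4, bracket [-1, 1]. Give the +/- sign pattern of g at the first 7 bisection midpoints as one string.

t = 0 gives g = 4, positive; keep [-1, 0]
t = -0.5 gives g = 1.625, positive; keep [-1, -0.5]
t = -0.75 gives g = 0.109375, positive; keep [-1, -0.75]
t = -0.875 gives g = -0.8535, negative; keep [-0.875, -0.75]
t = -0.8125 gives g = -0.3513, negative; keep [-0.8125, -0.75]
t = -0.78125 gives g = -0.1161, negative; keep [-0.78125, -0.75]
t = -0.765625 gives g = -0.0021, negative; keep [-0.765625, -0.75]

+++----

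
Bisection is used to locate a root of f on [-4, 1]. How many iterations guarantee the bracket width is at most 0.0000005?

Width after n steps is 5/2^n. Need 2^n ≥ 5/0.0000005 = 10000000.
2^23 = 8388608 < 10000000 ≤ 2^24 = 16777216, so n = 24.

24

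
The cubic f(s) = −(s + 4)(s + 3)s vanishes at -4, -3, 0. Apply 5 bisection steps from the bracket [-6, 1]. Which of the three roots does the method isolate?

0

f(-2.5) = 1.875 > 0, so the root lies in [-2.5, 1]
f(-0.75) = 5.484375 > 0, so the root lies in [-0.75, 1]
f(0.125) = -1.611328 < 0, so the root lies in [-0.75, 0.125]
f(-0.3125) = 3.0969 > 0, so the root lies in [-0.3125, 0.125]
f(-0.09375) = 1.0643 > 0, so the root lies in [-0.09375, 0.125]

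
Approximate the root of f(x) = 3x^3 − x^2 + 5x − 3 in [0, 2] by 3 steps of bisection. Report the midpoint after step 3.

0.75

x = 1 gives f = 4, positive; keep [0, 1]
x = 0.5 gives f = -0.375, negative; keep [0.5, 1]
x = 0.75 gives f = 1.453125, positive; keep [0.5, 0.75]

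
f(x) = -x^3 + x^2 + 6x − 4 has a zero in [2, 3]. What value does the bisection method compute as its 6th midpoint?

2.671875

m = 2.5, f(m) = 1.625 (+); new bracket [2.5, 3]
m = 2.75, f(m) = -0.734375 (−); new bracket [2.5, 2.75]
m = 2.625, f(m) = 0.552734 (+); new bracket [2.625, 2.75]
m = 2.6875, f(m) = -0.0632 (−); new bracket [2.625, 2.6875]
m = 2.65625, f(m) = 0.2516 (+); new bracket [2.65625, 2.6875]
m = 2.671875, f(m) = 0.0959 (+); new bracket [2.671875, 2.6875]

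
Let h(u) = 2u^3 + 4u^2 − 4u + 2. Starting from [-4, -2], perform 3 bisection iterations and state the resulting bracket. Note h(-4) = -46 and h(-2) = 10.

h(-3) = -4 < 0, so the root lies in [-3, -2]
h(-2.5) = 5.75 > 0, so the root lies in [-3, -2.5]
h(-2.75) = 1.65625 > 0, so the root lies in [-3, -2.75]

[-3, -2.75]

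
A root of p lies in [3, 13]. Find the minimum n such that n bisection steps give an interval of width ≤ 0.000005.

21

Width after n steps is 10/2^n. Need 2^n ≥ 10/0.000005 = 2000000.
2^20 = 1048576 < 2000000 ≤ 2^21 = 2097152, so n = 21.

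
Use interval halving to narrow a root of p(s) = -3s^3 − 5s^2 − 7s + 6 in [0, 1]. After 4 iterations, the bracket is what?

p(0.5) = 0.875 > 0, so the root lies in [0.5, 1]
p(0.75) = -3.328125 < 0, so the root lies in [0.5, 0.75]
p(0.625) = -1.060547 < 0, so the root lies in [0.5, 0.625]
p(0.5625) = -0.0535 < 0, so the root lies in [0.5, 0.5625]

[0.5, 0.5625]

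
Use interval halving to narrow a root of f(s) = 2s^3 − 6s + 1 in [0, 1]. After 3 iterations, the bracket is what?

f(0.5) = -1.75 < 0, so the root lies in [0, 0.5]
f(0.25) = -0.46875 < 0, so the root lies in [0, 0.25]
f(0.125) = 0.253906 > 0, so the root lies in [0.125, 0.25]

[0.125, 0.25]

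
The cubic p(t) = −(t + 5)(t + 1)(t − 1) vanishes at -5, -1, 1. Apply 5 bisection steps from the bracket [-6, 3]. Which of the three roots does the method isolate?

-5

m = -1.5, p(m) = -4.375 (−); new bracket [-6, -1.5]
m = -3.75, p(m) = -16.328125 (−); new bracket [-6, -3.75]
m = -4.875, p(m) = -2.845703 (−); new bracket [-6, -4.875]
m = -5.4375, p(m) = 12.4978 (+); new bracket [-5.4375, -4.875]
m = -5.15625, p(m) = 3.998 (+); new bracket [-5.15625, -4.875]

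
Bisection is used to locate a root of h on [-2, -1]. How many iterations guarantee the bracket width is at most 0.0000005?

21

Width after n steps is 1/2^n. Need 2^n ≥ 1/0.0000005 = 2000000.
2^20 = 1048576 < 2000000 ≤ 2^21 = 2097152, so n = 21.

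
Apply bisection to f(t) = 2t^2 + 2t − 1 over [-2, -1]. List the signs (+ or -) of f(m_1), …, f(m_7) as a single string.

+-+---+

midpoint -1.5: f = 0.5 > 0 → [-1.5, -1]
midpoint -1.25: f = -0.375 < 0 → [-1.5, -1.25]
midpoint -1.375: f = 0.03125 > 0 → [-1.375, -1.25]
midpoint -1.3125: f = -0.1797 < 0 → [-1.375, -1.3125]
midpoint -1.34375: f = -0.0762 < 0 → [-1.375, -1.34375]
midpoint -1.359375: f = -0.0229 < 0 → [-1.375, -1.359375]
midpoint -1.3671875: f = 0.004 > 0 → [-1.3671875, -1.359375]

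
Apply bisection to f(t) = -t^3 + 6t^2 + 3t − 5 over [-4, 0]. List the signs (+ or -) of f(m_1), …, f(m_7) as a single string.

midpoint -2: f = 21 > 0 → [-2, 0]
midpoint -1: f = -1 < 0 → [-2, -1]
midpoint -1.5: f = 7.375 > 0 → [-1.5, -1]
midpoint -1.25: f = 2.5781 > 0 → [-1.25, -1]
midpoint -1.125: f = 0.6426 > 0 → [-1.125, -1]
midpoint -1.0625: f = -0.2146 < 0 → [-1.125, -1.0625]
midpoint -1.09375: f = 0.2049 > 0 → [-1.09375, -1.0625]

+-+++-+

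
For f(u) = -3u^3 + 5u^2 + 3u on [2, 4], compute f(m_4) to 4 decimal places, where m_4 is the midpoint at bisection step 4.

0.1660

m = 3, f(m) = -27 (−); new bracket [2, 3]
m = 2.5, f(m) = -8.125 (−); new bracket [2, 2.5]
m = 2.25, f(m) = -2.109375 (−); new bracket [2, 2.25]
m = 2.125, f(m) = 0.166 (+); new bracket [2.125, 2.25]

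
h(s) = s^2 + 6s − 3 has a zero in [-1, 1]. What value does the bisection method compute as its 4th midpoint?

h(0) = -3 < 0, so the root lies in [0, 1]
h(0.5) = 0.25 > 0, so the root lies in [0, 0.5]
h(0.25) = -1.4375 < 0, so the root lies in [0.25, 0.5]
h(0.375) = -0.6094 < 0, so the root lies in [0.375, 0.5]

0.375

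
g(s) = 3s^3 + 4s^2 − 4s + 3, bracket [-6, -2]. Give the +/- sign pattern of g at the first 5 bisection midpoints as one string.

----+

s = -4 gives g = -109, negative; keep [-4, -2]
s = -3 gives g = -30, negative; keep [-3, -2]
s = -2.5 gives g = -8.875, negative; keep [-2.5, -2]
s = -2.25 gives g = -1.9219, negative; keep [-2.25, -2]
s = -2.125 gives g = 0.7754, positive; keep [-2.25, -2.125]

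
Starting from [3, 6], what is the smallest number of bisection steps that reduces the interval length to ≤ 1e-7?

Width after n steps is 3/2^n. Need 2^n ≥ 3/1e-7 = 30000000.
2^24 = 16777216 < 30000000 ≤ 2^25 = 33554432, so n = 25.

25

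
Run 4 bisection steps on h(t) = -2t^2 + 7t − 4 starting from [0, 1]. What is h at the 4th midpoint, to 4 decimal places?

t = 0.5 gives h = -1, negative; keep [0.5, 1]
t = 0.75 gives h = 0.125, positive; keep [0.5, 0.75]
t = 0.625 gives h = -0.40625, negative; keep [0.625, 0.75]
t = 0.6875 gives h = -0.1328, negative; keep [0.6875, 0.75]

-0.1328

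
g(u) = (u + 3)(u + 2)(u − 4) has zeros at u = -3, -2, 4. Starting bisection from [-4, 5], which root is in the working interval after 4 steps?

midpoint 0.5: g = -30.625 < 0 → [0.5, 5]
midpoint 2.75: g = -34.140625 < 0 → [2.75, 5]
midpoint 3.875: g = -5.048828 < 0 → [3.875, 5]
midpoint 4.4375: g = 20.947 > 0 → [3.875, 4.4375]

4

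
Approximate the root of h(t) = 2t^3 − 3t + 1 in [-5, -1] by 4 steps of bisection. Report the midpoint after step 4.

h(-3) = -44 < 0, so the root lies in [-3, -1]
h(-2) = -9 < 0, so the root lies in [-2, -1]
h(-1.5) = -1.25 < 0, so the root lies in [-1.5, -1]
h(-1.25) = 0.8438 > 0, so the root lies in [-1.5, -1.25]

-1.25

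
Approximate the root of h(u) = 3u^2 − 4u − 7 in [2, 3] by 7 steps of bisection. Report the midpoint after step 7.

midpoint 2.5: h = 1.75 > 0 → [2, 2.5]
midpoint 2.25: h = -0.8125 < 0 → [2.25, 2.5]
midpoint 2.375: h = 0.421875 > 0 → [2.25, 2.375]
midpoint 2.3125: h = -0.207 < 0 → [2.3125, 2.375]
midpoint 2.34375: h = 0.1045 > 0 → [2.3125, 2.34375]
midpoint 2.328125: h = -0.052 < 0 → [2.328125, 2.34375]
midpoint 2.3359375: h = 0.0261 > 0 → [2.328125, 2.3359375]

2.3359375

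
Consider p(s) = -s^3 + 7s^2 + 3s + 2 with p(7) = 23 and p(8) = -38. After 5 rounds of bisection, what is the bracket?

midpoint 7.5: p = -3.625 < 0 → [7, 7.5]
midpoint 7.25: p = 10.609375 > 0 → [7.25, 7.5]
midpoint 7.375: p = 3.728516 > 0 → [7.375, 7.5]
midpoint 7.4375: p = 0.1116 > 0 → [7.4375, 7.5]
midpoint 7.46875: p = -1.7417 < 0 → [7.4375, 7.46875]

[7.4375, 7.46875]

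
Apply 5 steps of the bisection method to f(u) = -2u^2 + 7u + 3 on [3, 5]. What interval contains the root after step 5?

[3.875, 3.9375]

f(4) = -1 < 0, so the root lies in [3, 4]
f(3.5) = 3 > 0, so the root lies in [3.5, 4]
f(3.75) = 1.125 > 0, so the root lies in [3.75, 4]
f(3.875) = 0.0938 > 0, so the root lies in [3.875, 4]
f(3.9375) = -0.4453 < 0, so the root lies in [3.875, 3.9375]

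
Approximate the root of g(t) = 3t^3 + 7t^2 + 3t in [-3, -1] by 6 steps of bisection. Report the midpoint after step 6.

-1.78125

g(-2) = -2 < 0, so the root lies in [-2, -1]
g(-1.5) = 1.125 > 0, so the root lies in [-2, -1.5]
g(-1.75) = 0.109375 > 0, so the root lies in [-2, -1.75]
g(-1.875) = -0.791 < 0, so the root lies in [-1.875, -1.75]
g(-1.8125) = -0.3044 < 0, so the root lies in [-1.8125, -1.75]
g(-1.78125) = -0.0887 < 0, so the root lies in [-1.78125, -1.75]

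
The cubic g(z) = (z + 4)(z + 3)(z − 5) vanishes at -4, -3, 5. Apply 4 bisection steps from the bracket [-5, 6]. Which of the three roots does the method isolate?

z = 0.5 gives g = -70.875, negative; keep [0.5, 6]
z = 3.25 gives g = -79.296875, negative; keep [3.25, 6]
z = 4.625 gives g = -24.662109, negative; keep [4.625, 6]
z = 5.3125 gives g = 24.1907, positive; keep [4.625, 5.3125]

5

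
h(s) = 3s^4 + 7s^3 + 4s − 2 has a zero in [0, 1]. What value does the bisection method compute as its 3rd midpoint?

m = 0.5, h(m) = 1.0625 (+); new bracket [0, 0.5]
m = 0.25, h(m) = -0.878906 (−); new bracket [0.25, 0.5]
m = 0.375, h(m) = -0.071533 (−); new bracket [0.375, 0.5]

0.375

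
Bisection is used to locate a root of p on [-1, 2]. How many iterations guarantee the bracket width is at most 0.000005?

Width after n steps is 3/2^n. Need 2^n ≥ 3/0.000005 = 600000.
2^19 = 524288 < 600000 ≤ 2^20 = 1048576, so n = 20.

20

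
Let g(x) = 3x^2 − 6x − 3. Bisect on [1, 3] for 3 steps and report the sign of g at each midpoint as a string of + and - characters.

x = 2 gives g = -3, negative; keep [2, 3]
x = 2.5 gives g = 0.75, positive; keep [2, 2.5]
x = 2.25 gives g = -1.3125, negative; keep [2.25, 2.5]

-+-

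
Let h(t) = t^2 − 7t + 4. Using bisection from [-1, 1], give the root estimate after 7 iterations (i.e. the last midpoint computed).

m = 0, h(m) = 4 (+); new bracket [0, 1]
m = 0.5, h(m) = 0.75 (+); new bracket [0.5, 1]
m = 0.75, h(m) = -0.6875 (−); new bracket [0.5, 0.75]
m = 0.625, h(m) = 0.0156 (+); new bracket [0.625, 0.75]
m = 0.6875, h(m) = -0.3398 (−); new bracket [0.625, 0.6875]
m = 0.65625, h(m) = -0.1631 (−); new bracket [0.625, 0.65625]
m = 0.640625, h(m) = -0.074 (−); new bracket [0.625, 0.640625]

0.640625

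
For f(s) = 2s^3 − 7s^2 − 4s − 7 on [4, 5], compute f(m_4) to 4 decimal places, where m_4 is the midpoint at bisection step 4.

s = 4.5 gives f = 15.5, positive; keep [4, 4.5]
s = 4.25 gives f = 3.09375, positive; keep [4, 4.25]
s = 4.125 gives f = -2.230469, negative; keep [4.125, 4.25]
s = 4.1875 gives f = 0.3608, positive; keep [4.125, 4.1875]

0.3608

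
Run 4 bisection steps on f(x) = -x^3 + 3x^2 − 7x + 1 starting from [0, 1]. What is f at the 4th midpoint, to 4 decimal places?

-0.2136

m = 0.5, f(m) = -1.875 (−); new bracket [0, 0.5]
m = 0.25, f(m) = -0.578125 (−); new bracket [0, 0.25]
m = 0.125, f(m) = 0.169922 (+); new bracket [0.125, 0.25]
m = 0.1875, f(m) = -0.2136 (−); new bracket [0.125, 0.1875]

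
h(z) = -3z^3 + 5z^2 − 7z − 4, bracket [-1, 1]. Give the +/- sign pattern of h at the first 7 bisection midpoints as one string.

-+--+-+

z = 0 gives h = -4, negative; keep [-1, 0]
z = -0.5 gives h = 1.125, positive; keep [-0.5, 0]
z = -0.25 gives h = -1.890625, negative; keep [-0.5, -0.25]
z = -0.375 gives h = -0.5137, negative; keep [-0.5, -0.375]
z = -0.4375 gives h = 0.2708, positive; keep [-0.4375, -0.375]
z = -0.40625 gives h = -0.1299, negative; keep [-0.4375, -0.40625]
z = -0.421875 gives h = 0.0683, positive; keep [-0.421875, -0.40625]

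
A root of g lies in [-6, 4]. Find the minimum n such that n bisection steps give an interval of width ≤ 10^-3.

Width after n steps is 10/2^n. Need 2^n ≥ 10/10^-3 = 10000.
2^13 = 8192 < 10000 ≤ 2^14 = 16384, so n = 14.

14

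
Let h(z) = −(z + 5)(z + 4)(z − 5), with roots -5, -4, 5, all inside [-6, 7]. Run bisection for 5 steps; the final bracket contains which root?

5

z = 0.5 gives h = 111.375, positive; keep [0.5, 7]
z = 3.75 gives h = 84.765625, positive; keep [3.75, 7]
z = 5.375 gives h = -36.474609, negative; keep [3.75, 5.375]
z = 4.5625 gives h = 35.822, positive; keep [4.5625, 5.375]
z = 4.96875 gives h = 2.794, positive; keep [4.96875, 5.375]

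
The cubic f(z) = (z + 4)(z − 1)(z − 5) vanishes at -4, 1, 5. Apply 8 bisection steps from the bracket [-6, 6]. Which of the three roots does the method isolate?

-4

m = 0, f(m) = 20 (+); new bracket [-6, 0]
m = -3, f(m) = 32 (+); new bracket [-6, -3]
m = -4.5, f(m) = -26.125 (−); new bracket [-4.5, -3]
m = -3.75, f(m) = 10.3906 (+); new bracket [-4.5, -3.75]
m = -4.125, f(m) = -5.8457 (−); new bracket [-4.125, -3.75]
m = -3.9375, f(m) = 2.7581 (+); new bracket [-4.125, -3.9375]
m = -4.03125, f(m) = -1.42 (−); new bracket [-4.03125, -3.9375]
m = -3.984375, f(m) = 0.6997 (+); new bracket [-4.03125, -3.984375]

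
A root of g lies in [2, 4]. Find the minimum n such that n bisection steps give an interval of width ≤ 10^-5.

Width after n steps is 2/2^n. Need 2^n ≥ 2/10^-5 = 200000.
2^17 = 131072 < 200000 ≤ 2^18 = 262144, so n = 18.

18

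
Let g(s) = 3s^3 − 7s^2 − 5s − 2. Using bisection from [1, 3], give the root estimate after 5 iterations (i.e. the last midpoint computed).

midpoint 2: g = -16 < 0 → [2, 3]
midpoint 2.5: g = -11.375 < 0 → [2.5, 3]
midpoint 2.75: g = -6.296875 < 0 → [2.75, 3]
midpoint 2.875: g = -2.9434 < 0 → [2.875, 3]
midpoint 2.9375: g = -1.0476 < 0 → [2.9375, 3]

2.9375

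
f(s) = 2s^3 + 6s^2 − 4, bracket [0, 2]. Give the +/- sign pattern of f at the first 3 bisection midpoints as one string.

f(1) = 4 > 0, so the root lies in [0, 1]
f(0.5) = -2.25 < 0, so the root lies in [0.5, 1]
f(0.75) = 0.21875 > 0, so the root lies in [0.5, 0.75]

+-+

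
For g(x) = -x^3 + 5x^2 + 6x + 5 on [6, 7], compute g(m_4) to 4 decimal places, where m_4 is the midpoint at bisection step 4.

2.3240

g(6.5) = -19.375 < 0, so the root lies in [6, 6.5]
g(6.25) = -6.328125 < 0, so the root lies in [6, 6.25]
g(6.125) = -0.455078 < 0, so the root lies in [6, 6.125]
g(6.0625) = 2.324 > 0, so the root lies in [6.0625, 6.125]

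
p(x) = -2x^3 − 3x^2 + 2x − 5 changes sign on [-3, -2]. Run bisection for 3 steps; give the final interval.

[-2.375, -2.25]

m = -2.5, p(m) = 2.5 (+); new bracket [-2.5, -2]
m = -2.25, p(m) = -1.90625 (−); new bracket [-2.5, -2.25]
m = -2.375, p(m) = 0.121094 (+); new bracket [-2.375, -2.25]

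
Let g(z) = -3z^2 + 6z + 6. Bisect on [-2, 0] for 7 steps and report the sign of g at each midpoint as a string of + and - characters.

-+-+++-

g(-1) = -3 < 0, so the root lies in [-1, 0]
g(-0.5) = 2.25 > 0, so the root lies in [-1, -0.5]
g(-0.75) = -0.1875 < 0, so the root lies in [-0.75, -0.5]
g(-0.625) = 1.0781 > 0, so the root lies in [-0.75, -0.625]
g(-0.6875) = 0.457 > 0, so the root lies in [-0.75, -0.6875]
g(-0.71875) = 0.1377 > 0, so the root lies in [-0.75, -0.71875]
g(-0.734375) = -0.0242 < 0, so the root lies in [-0.734375, -0.71875]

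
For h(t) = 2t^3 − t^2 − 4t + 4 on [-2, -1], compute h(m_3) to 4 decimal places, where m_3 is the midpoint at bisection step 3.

midpoint -1.5: h = 1 > 0 → [-2, -1.5]
midpoint -1.75: h = -2.78125 < 0 → [-1.75, -1.5]
midpoint -1.625: h = -0.722656 < 0 → [-1.625, -1.5]

-0.7227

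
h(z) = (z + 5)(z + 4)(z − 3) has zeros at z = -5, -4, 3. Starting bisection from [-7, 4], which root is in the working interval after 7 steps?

3

m = -1.5, h(m) = -39.375 (−); new bracket [-1.5, 4]
m = 1.25, h(m) = -57.421875 (−); new bracket [1.25, 4]
m = 2.625, h(m) = -18.943359 (−); new bracket [2.625, 4]
m = 3.3125, h(m) = 18.9954 (+); new bracket [2.625, 3.3125]
m = 2.96875, h(m) = -1.7354 (−); new bracket [2.96875, 3.3125]
m = 3.140625, h(m) = 8.1744 (+); new bracket [2.96875, 3.140625]
m = 3.0546875, h(m) = 3.1075 (+); new bracket [2.96875, 3.0546875]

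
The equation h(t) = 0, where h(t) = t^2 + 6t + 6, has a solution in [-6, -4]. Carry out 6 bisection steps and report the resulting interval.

[-4.75, -4.71875]

t = -5 gives h = 1, positive; keep [-5, -4]
t = -4.5 gives h = -0.75, negative; keep [-5, -4.5]
t = -4.75 gives h = 0.0625, positive; keep [-4.75, -4.5]
t = -4.625 gives h = -0.3594, negative; keep [-4.75, -4.625]
t = -4.6875 gives h = -0.1523, negative; keep [-4.75, -4.6875]
t = -4.71875 gives h = -0.0459, negative; keep [-4.75, -4.71875]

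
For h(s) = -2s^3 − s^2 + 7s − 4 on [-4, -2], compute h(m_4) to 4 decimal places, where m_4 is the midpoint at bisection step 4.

0.5273

midpoint -3: h = 20 > 0 → [-3, -2]
midpoint -2.5: h = 3.5 > 0 → [-2.5, -2]
midpoint -2.25: h = -2.03125 < 0 → [-2.5, -2.25]
midpoint -2.375: h = 0.5273 > 0 → [-2.375, -2.25]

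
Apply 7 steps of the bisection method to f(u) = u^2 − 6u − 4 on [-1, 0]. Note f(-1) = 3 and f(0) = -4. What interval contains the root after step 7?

u = -0.5 gives f = -0.75, negative; keep [-1, -0.5]
u = -0.75 gives f = 1.0625, positive; keep [-0.75, -0.5]
u = -0.625 gives f = 0.140625, positive; keep [-0.625, -0.5]
u = -0.5625 gives f = -0.3086, negative; keep [-0.625, -0.5625]
u = -0.59375 gives f = -0.085, negative; keep [-0.625, -0.59375]
u = -0.609375 gives f = 0.0276, positive; keep [-0.609375, -0.59375]
u = -0.6015625 gives f = -0.0287, negative; keep [-0.609375, -0.6015625]

[-0.609375, -0.6015625]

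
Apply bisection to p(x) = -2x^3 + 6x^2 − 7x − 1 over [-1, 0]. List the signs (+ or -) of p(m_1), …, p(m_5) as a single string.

++-++

midpoint -0.5: p = 4.25 > 0 → [-0.5, 0]
midpoint -0.25: p = 1.15625 > 0 → [-0.25, 0]
midpoint -0.125: p = -0.027344 < 0 → [-0.25, -0.125]
midpoint -0.1875: p = 0.5366 > 0 → [-0.1875, -0.125]
midpoint -0.15625: p = 0.2479 > 0 → [-0.15625, -0.125]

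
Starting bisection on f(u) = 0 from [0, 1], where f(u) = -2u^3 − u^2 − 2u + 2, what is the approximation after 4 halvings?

0.5625

midpoint 0.5: f = 0.5 > 0 → [0.5, 1]
midpoint 0.75: f = -0.90625 < 0 → [0.5, 0.75]
midpoint 0.625: f = -0.128906 < 0 → [0.5, 0.625]
midpoint 0.5625: f = 0.2026 > 0 → [0.5625, 0.625]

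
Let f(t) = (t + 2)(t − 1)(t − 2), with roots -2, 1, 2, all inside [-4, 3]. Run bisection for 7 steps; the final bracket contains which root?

m = -0.5, f(m) = 5.625 (+); new bracket [-4, -0.5]
m = -2.25, f(m) = -3.453125 (−); new bracket [-2.25, -0.5]
m = -1.375, f(m) = 5.009766 (+); new bracket [-2.25, -1.375]
m = -1.8125, f(m) = 2.0105 (+); new bracket [-2.25, -1.8125]
m = -2.03125, f(m) = -0.3819 (−); new bracket [-2.03125, -1.8125]
m = -1.921875, f(m) = 0.8953 (+); new bracket [-2.03125, -1.921875]
m = -1.9765625, f(m) = 0.2774 (+); new bracket [-2.03125, -1.9765625]

-2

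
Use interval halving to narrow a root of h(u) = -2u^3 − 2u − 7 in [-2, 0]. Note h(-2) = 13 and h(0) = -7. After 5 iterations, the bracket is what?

m = -1, h(m) = -3 (−); new bracket [-2, -1]
m = -1.5, h(m) = 2.75 (+); new bracket [-1.5, -1]
m = -1.25, h(m) = -0.59375 (−); new bracket [-1.5, -1.25]
m = -1.375, h(m) = 0.9492 (+); new bracket [-1.375, -1.25]
m = -1.3125, h(m) = 0.147 (+); new bracket [-1.3125, -1.25]

[-1.3125, -1.25]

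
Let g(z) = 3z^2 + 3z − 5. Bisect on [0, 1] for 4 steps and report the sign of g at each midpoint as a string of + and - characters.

---+

g(0.5) = -2.75 < 0, so the root lies in [0.5, 1]
g(0.75) = -1.0625 < 0, so the root lies in [0.75, 1]
g(0.875) = -0.078125 < 0, so the root lies in [0.875, 1]
g(0.9375) = 0.4492 > 0, so the root lies in [0.875, 0.9375]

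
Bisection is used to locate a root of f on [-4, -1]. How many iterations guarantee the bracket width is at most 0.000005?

20

Width after n steps is 3/2^n. Need 2^n ≥ 3/0.000005 = 600000.
2^19 = 524288 < 600000 ≤ 2^20 = 1048576, so n = 20.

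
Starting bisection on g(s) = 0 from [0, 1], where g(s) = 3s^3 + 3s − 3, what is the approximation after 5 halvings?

0.65625

midpoint 0.5: g = -1.125 < 0 → [0.5, 1]
midpoint 0.75: g = 0.515625 > 0 → [0.5, 0.75]
midpoint 0.625: g = -0.392578 < 0 → [0.625, 0.75]
midpoint 0.6875: g = 0.0374 > 0 → [0.625, 0.6875]
midpoint 0.65625: g = -0.1834 < 0 → [0.65625, 0.6875]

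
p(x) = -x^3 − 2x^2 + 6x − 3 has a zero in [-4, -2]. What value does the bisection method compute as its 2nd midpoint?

midpoint -3: p = -12 < 0 → [-4, -3]
midpoint -3.5: p = -5.625 < 0 → [-4, -3.5]

-3.5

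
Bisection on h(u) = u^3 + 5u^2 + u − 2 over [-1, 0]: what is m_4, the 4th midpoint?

-0.8125

u = -0.5 gives h = -1.375, negative; keep [-1, -0.5]
u = -0.75 gives h = -0.359375, negative; keep [-1, -0.75]
u = -0.875 gives h = 0.283203, positive; keep [-0.875, -0.75]
u = -0.8125 gives h = -0.0481, negative; keep [-0.875, -0.8125]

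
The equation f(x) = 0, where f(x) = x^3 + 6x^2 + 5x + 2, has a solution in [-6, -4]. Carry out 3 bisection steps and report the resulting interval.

[-5.25, -5]

x = -5 gives f = 2, positive; keep [-6, -5]
x = -5.5 gives f = -10.375, negative; keep [-5.5, -5]
x = -5.25 gives f = -3.578125, negative; keep [-5.25, -5]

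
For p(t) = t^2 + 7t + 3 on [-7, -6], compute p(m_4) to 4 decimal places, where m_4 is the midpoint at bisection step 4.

p(-6.5) = -0.25 < 0, so the root lies in [-7, -6.5]
p(-6.75) = 1.3125 > 0, so the root lies in [-6.75, -6.5]
p(-6.625) = 0.515625 > 0, so the root lies in [-6.625, -6.5]
p(-6.5625) = 0.1289 > 0, so the root lies in [-6.5625, -6.5]

0.1289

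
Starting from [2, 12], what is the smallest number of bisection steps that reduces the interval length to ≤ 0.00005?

Width after n steps is 10/2^n. Need 2^n ≥ 10/0.00005 = 200000.
2^17 = 131072 < 200000 ≤ 2^18 = 262144, so n = 18.

18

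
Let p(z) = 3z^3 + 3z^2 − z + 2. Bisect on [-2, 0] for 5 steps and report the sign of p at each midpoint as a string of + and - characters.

p(-1) = 3 > 0, so the root lies in [-2, -1]
p(-1.5) = 0.125 > 0, so the root lies in [-2, -1.5]
p(-1.75) = -3.140625 < 0, so the root lies in [-1.75, -1.5]
p(-1.625) = -1.3262 < 0, so the root lies in [-1.625, -1.5]
p(-1.5625) = -0.5574 < 0, so the root lies in [-1.5625, -1.5]

++---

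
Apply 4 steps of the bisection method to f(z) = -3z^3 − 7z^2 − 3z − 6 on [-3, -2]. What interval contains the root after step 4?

z = -2.5 gives f = 4.625, positive; keep [-2.5, -2]
z = -2.25 gives f = -0.515625, negative; keep [-2.5, -2.25]
z = -2.375 gives f = 1.830078, positive; keep [-2.375, -2.25]
z = -2.3125 gives f = 0.6033, positive; keep [-2.3125, -2.25]

[-2.3125, -2.25]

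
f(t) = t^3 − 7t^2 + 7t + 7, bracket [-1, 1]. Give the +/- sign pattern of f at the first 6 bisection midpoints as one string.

++--++

m = 0, f(m) = 7 (+); new bracket [-1, 0]
m = -0.5, f(m) = 1.625 (+); new bracket [-1, -0.5]
m = -0.75, f(m) = -2.609375 (−); new bracket [-0.75, -0.5]
m = -0.625, f(m) = -0.3535 (−); new bracket [-0.625, -0.5]
m = -0.5625, f(m) = 0.6697 (+); new bracket [-0.625, -0.5625]
m = -0.59375, f(m) = 0.1667 (+); new bracket [-0.625, -0.59375]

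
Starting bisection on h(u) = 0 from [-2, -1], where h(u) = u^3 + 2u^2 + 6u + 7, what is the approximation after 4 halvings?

-1.3125

u = -1.5 gives h = -0.875, negative; keep [-1.5, -1]
u = -1.25 gives h = 0.671875, positive; keep [-1.5, -1.25]
u = -1.375 gives h = -0.068359, negative; keep [-1.375, -1.25]
u = -1.3125 gives h = 0.3093, positive; keep [-1.375, -1.3125]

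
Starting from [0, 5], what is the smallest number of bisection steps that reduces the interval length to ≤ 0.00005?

17

Width after n steps is 5/2^n. Need 2^n ≥ 5/0.00005 = 100000.
2^16 = 65536 < 100000 ≤ 2^17 = 131072, so n = 17.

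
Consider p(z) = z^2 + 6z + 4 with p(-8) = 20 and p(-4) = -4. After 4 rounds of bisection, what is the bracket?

m = -6, p(m) = 4 (+); new bracket [-6, -4]
m = -5, p(m) = -1 (−); new bracket [-6, -5]
m = -5.5, p(m) = 1.25 (+); new bracket [-5.5, -5]
m = -5.25, p(m) = 0.0625 (+); new bracket [-5.25, -5]

[-5.25, -5]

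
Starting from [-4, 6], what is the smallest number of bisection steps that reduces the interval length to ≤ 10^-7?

27

Width after n steps is 10/2^n. Need 2^n ≥ 10/10^-7 = 100000000.
2^26 = 67108864 < 100000000 ≤ 2^27 = 134217728, so n = 27.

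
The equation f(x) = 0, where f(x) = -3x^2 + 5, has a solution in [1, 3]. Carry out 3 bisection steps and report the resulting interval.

m = 2, f(m) = -7 (−); new bracket [1, 2]
m = 1.5, f(m) = -1.75 (−); new bracket [1, 1.5]
m = 1.25, f(m) = 0.3125 (+); new bracket [1.25, 1.5]

[1.25, 1.5]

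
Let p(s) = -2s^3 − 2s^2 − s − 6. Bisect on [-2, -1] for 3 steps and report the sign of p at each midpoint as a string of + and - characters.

-+-

p(-1.5) = -2.25 < 0, so the root lies in [-2, -1.5]
p(-1.75) = 0.34375 > 0, so the root lies in [-1.75, -1.5]
p(-1.625) = -1.074219 < 0, so the root lies in [-1.75, -1.625]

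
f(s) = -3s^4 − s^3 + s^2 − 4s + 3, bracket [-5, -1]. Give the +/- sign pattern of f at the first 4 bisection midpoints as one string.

---+

midpoint -3: f = -192 < 0 → [-3, -1]
midpoint -2: f = -25 < 0 → [-2, -1]
midpoint -1.5: f = -0.5625 < 0 → [-1.5, -1]
midpoint -1.25: f = 4.1914 > 0 → [-1.5, -1.25]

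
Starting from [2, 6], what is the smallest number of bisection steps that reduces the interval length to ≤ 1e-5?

19

Width after n steps is 4/2^n. Need 2^n ≥ 4/1e-5 = 400000.
2^18 = 262144 < 400000 ≤ 2^19 = 524288, so n = 19.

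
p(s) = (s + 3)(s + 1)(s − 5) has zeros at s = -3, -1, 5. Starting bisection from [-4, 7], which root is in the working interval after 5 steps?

5

s = 1.5 gives p = -39.375, negative; keep [1.5, 7]
s = 4.25 gives p = -28.546875, negative; keep [4.25, 7]
s = 5.625 gives p = 35.712891, positive; keep [4.25, 5.625]
s = 4.9375 gives p = -2.9456, negative; keep [4.9375, 5.625]
s = 5.28125 gives p = 14.6297, positive; keep [4.9375, 5.28125]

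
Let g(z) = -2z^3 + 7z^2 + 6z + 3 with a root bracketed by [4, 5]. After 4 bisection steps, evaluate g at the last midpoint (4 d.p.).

-1.3462

m = 4.5, g(m) = -10.5 (−); new bracket [4, 4.5]
m = 4.25, g(m) = 1.40625 (+); new bracket [4.25, 4.5]
m = 4.375, g(m) = -4.246094 (−); new bracket [4.25, 4.375]
m = 4.3125, g(m) = -1.3462 (−); new bracket [4.25, 4.3125]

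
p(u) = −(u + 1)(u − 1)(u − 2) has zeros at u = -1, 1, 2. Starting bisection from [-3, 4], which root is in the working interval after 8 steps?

midpoint 0.5: p = -1.125 < 0 → [-3, 0.5]
midpoint -1.25: p = 1.828125 > 0 → [-1.25, 0.5]
midpoint -0.375: p = -2.041016 < 0 → [-1.25, -0.375]
midpoint -0.8125: p = -0.9558 < 0 → [-1.25, -0.8125]
midpoint -1.03125: p = 0.1924 > 0 → [-1.03125, -0.8125]
midpoint -0.921875: p = -0.4387 < 0 → [-1.03125, -0.921875]
midpoint -0.9765625: p = -0.1379 < 0 → [-1.03125, -0.9765625]
midpoint -1.00390625: p = 0.0235 > 0 → [-1.00390625, -0.9765625]

-1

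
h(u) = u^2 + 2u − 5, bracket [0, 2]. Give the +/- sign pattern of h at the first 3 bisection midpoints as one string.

midpoint 1: h = -2 < 0 → [1, 2]
midpoint 1.5: h = 0.25 > 0 → [1, 1.5]
midpoint 1.25: h = -0.9375 < 0 → [1.25, 1.5]

-+-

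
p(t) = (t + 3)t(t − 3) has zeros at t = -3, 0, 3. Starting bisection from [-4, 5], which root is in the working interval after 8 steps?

3

t = 0.5 gives p = -4.375, negative; keep [0.5, 5]
t = 2.75 gives p = -3.953125, negative; keep [2.75, 5]
t = 3.875 gives p = 23.310547, positive; keep [2.75, 3.875]
t = 3.3125 gives p = 6.5344, positive; keep [2.75, 3.3125]
t = 3.03125 gives p = 0.5713, positive; keep [2.75, 3.03125]
t = 2.890625 gives p = -1.8624, negative; keep [2.890625, 3.03125]
t = 2.9609375 gives p = -0.6895, negative; keep [2.9609375, 3.03125]
t = 2.99609375 gives p = -0.0702, negative; keep [2.99609375, 3.03125]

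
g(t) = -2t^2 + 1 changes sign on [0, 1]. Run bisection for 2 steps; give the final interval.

m = 0.5, g(m) = 0.5 (+); new bracket [0.5, 1]
m = 0.75, g(m) = -0.125 (−); new bracket [0.5, 0.75]

[0.5, 0.75]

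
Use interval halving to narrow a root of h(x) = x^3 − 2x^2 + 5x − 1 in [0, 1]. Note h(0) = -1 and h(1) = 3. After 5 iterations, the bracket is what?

[0.1875, 0.21875]

m = 0.5, h(m) = 1.125 (+); new bracket [0, 0.5]
m = 0.25, h(m) = 0.140625 (+); new bracket [0, 0.25]
m = 0.125, h(m) = -0.404297 (−); new bracket [0.125, 0.25]
m = 0.1875, h(m) = -0.1262 (−); new bracket [0.1875, 0.25]
m = 0.21875, h(m) = 0.0085 (+); new bracket [0.1875, 0.21875]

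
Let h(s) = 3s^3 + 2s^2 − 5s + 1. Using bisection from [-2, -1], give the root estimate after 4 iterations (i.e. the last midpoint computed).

-1.6875

s = -1.5 gives h = 2.875, positive; keep [-2, -1.5]
s = -1.75 gives h = -0.203125, negative; keep [-1.75, -1.5]
s = -1.625 gives h = 1.533203, positive; keep [-1.75, -1.625]
s = -1.6875 gives h = 0.7166, positive; keep [-1.75, -1.6875]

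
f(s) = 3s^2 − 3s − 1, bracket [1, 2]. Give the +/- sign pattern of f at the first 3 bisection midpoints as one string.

s = 1.5 gives f = 1.25, positive; keep [1, 1.5]
s = 1.25 gives f = -0.0625, negative; keep [1.25, 1.5]
s = 1.375 gives f = 0.546875, positive; keep [1.25, 1.375]

+-+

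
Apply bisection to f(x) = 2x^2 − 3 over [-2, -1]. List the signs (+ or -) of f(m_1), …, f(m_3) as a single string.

x = -1.5 gives f = 1.5, positive; keep [-1.5, -1]
x = -1.25 gives f = 0.125, positive; keep [-1.25, -1]
x = -1.125 gives f = -0.46875, negative; keep [-1.25, -1.125]

++-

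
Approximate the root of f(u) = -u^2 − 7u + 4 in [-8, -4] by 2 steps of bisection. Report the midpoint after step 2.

u = -6 gives f = 10, positive; keep [-8, -6]
u = -7 gives f = 4, positive; keep [-8, -7]

-7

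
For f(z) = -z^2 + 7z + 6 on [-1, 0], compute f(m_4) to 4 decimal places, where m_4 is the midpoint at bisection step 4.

-0.3477

m = -0.5, f(m) = 2.25 (+); new bracket [-1, -0.5]
m = -0.75, f(m) = 0.1875 (+); new bracket [-1, -0.75]
m = -0.875, f(m) = -0.890625 (−); new bracket [-0.875, -0.75]
m = -0.8125, f(m) = -0.3477 (−); new bracket [-0.8125, -0.75]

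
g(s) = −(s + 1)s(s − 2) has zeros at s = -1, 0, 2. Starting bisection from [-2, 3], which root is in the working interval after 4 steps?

m = 0.5, g(m) = 1.125 (+); new bracket [0.5, 3]
m = 1.75, g(m) = 1.203125 (+); new bracket [1.75, 3]
m = 2.375, g(m) = -3.005859 (−); new bracket [1.75, 2.375]
m = 2.0625, g(m) = -0.3948 (−); new bracket [1.75, 2.0625]

2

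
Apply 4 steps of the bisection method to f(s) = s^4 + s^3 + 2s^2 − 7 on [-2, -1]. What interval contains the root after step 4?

s = -1.5 gives f = -0.8125, negative; keep [-2, -1.5]
s = -1.75 gives f = 3.144531, positive; keep [-1.75, -1.5]
s = -1.625 gives f = 0.963135, positive; keep [-1.625, -1.5]
s = -1.5625 gives f = 0.0286, positive; keep [-1.5625, -1.5]

[-1.5625, -1.5]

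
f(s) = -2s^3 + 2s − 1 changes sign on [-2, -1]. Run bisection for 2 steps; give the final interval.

f(-1.5) = 2.75 > 0, so the root lies in [-1.5, -1]
f(-1.25) = 0.40625 > 0, so the root lies in [-1.25, -1]

[-1.25, -1]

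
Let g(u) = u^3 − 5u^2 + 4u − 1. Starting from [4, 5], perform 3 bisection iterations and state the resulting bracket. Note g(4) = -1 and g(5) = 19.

m = 4.5, g(m) = 6.875 (+); new bracket [4, 4.5]
m = 4.25, g(m) = 2.453125 (+); new bracket [4, 4.25]
m = 4.125, g(m) = 0.611328 (+); new bracket [4, 4.125]

[4, 4.125]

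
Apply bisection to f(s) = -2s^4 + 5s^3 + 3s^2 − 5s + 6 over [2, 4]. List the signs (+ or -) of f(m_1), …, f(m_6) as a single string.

-++-++

m = 3, f(m) = -9 (−); new bracket [2, 3]
m = 2.5, f(m) = 12.25 (+); new bracket [2.5, 3]
m = 2.75, f(m) = 4.539062 (+); new bracket [2.75, 3]
m = 2.875, f(m) = -1.4009 (−); new bracket [2.75, 2.875]
m = 2.8125, f(m) = 1.7634 (+); new bracket [2.8125, 2.875]
m = 2.84375, f(m) = 0.2314 (+); new bracket [2.84375, 2.875]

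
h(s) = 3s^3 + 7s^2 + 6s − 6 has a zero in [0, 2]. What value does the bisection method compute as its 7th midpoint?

m = 1, h(m) = 10 (+); new bracket [0, 1]
m = 0.5, h(m) = -0.875 (−); new bracket [0.5, 1]
m = 0.75, h(m) = 3.703125 (+); new bracket [0.5, 0.75]
m = 0.625, h(m) = 1.2168 (+); new bracket [0.5, 0.625]
m = 0.5625, h(m) = 0.1238 (+); new bracket [0.5, 0.5625]
m = 0.53125, h(m) = -0.3871 (−); new bracket [0.53125, 0.5625]
m = 0.546875, h(m) = -0.1346 (−); new bracket [0.546875, 0.5625]

0.546875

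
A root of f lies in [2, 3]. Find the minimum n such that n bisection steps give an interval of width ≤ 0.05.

Width after n steps is 1/2^n. Need 2^n ≥ 1/0.05 = 20.
2^4 = 16 < 20 ≤ 2^5 = 32, so n = 5.

5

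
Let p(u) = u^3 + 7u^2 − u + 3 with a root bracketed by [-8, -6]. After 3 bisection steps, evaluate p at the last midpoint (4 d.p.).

midpoint -7: p = 10 > 0 → [-8, -7]
midpoint -7.5: p = -17.625 < 0 → [-7.5, -7]
midpoint -7.25: p = -2.890625 < 0 → [-7.25, -7]

-2.8906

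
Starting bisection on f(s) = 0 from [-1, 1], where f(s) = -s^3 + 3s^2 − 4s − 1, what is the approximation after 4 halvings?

-0.125

s = 0 gives f = -1, negative; keep [-1, 0]
s = -0.5 gives f = 1.875, positive; keep [-0.5, 0]
s = -0.25 gives f = 0.203125, positive; keep [-0.25, 0]
s = -0.125 gives f = -0.4512, negative; keep [-0.25, -0.125]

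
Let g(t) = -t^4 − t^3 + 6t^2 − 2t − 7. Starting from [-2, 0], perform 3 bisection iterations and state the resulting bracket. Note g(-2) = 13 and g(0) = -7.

g(-1) = 1 > 0, so the root lies in [-1, 0]
g(-0.5) = -4.4375 < 0, so the root lies in [-1, -0.5]
g(-0.75) = -2.019531 < 0, so the root lies in [-1, -0.75]

[-1, -0.75]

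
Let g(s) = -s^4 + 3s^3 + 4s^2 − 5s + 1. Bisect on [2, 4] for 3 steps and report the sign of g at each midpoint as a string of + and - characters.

++-

g(3) = 22 > 0, so the root lies in [3, 4]
g(3.5) = 11.0625 > 0, so the root lies in [3.5, 4]
g(3.75) = -1.050781 < 0, so the root lies in [3.5, 3.75]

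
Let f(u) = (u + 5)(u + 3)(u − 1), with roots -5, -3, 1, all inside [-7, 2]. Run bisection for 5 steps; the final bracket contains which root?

midpoint -2.5: f = -4.375 < 0 → [-2.5, 2]
midpoint -0.25: f = -16.328125 < 0 → [-0.25, 2]
midpoint 0.875: f = -2.845703 < 0 → [0.875, 2]
midpoint 1.4375: f = 12.4978 > 0 → [0.875, 1.4375]
midpoint 1.15625: f = 3.998 > 0 → [0.875, 1.15625]

1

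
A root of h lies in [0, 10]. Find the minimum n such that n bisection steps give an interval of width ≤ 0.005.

Width after n steps is 10/2^n. Need 2^n ≥ 10/0.005 = 2000.
2^10 = 1024 < 2000 ≤ 2^11 = 2048, so n = 11.

11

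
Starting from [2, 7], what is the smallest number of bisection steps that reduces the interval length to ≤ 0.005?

Width after n steps is 5/2^n. Need 2^n ≥ 5/0.005 = 1000.
2^9 = 512 < 1000 ≤ 2^10 = 1024, so n = 10.

10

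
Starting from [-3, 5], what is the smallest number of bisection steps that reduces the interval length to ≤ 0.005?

11

Width after n steps is 8/2^n. Need 2^n ≥ 8/0.005 = 1600.
2^10 = 1024 < 1600 ≤ 2^11 = 2048, so n = 11.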